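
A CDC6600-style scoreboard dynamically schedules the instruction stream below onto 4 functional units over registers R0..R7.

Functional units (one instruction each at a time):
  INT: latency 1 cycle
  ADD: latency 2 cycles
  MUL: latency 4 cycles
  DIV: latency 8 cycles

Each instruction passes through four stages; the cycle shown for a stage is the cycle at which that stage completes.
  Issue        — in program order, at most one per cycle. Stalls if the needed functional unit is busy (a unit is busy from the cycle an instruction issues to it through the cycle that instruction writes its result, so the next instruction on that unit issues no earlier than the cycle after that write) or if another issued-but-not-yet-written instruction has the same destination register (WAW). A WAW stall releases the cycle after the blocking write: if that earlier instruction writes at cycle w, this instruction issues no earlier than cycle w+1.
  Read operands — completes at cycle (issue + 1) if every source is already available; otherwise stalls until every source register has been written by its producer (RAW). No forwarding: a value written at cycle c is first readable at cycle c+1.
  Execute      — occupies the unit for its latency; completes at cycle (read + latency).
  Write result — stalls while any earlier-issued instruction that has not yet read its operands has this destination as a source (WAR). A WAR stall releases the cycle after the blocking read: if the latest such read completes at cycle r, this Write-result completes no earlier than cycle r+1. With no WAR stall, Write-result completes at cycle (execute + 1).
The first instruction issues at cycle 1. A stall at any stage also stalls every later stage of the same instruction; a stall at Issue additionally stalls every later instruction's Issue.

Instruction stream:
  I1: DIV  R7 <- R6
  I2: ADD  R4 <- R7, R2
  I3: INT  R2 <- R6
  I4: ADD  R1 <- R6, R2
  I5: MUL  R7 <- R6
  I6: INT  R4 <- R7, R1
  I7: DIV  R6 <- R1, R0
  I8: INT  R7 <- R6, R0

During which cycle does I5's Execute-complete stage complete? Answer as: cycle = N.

1) issue 1, read 2, done 10, write 11
2) issue 2, read 12, done 14, write 15  <RAW R7: wait I1 write@11>
3) issue 3, read 4, done 5, write 13  <WAR R2: wait I2 read@12>
4) issue 16, read 17, done 19, write 20  <struct: ADD busy until I2 writes@15>
5) issue 17, read 18, done 22, write 23
6) issue 18, read 24, done 25, write 26  <RAW R7: wait I5 write@23>
7) issue 19, read 21, done 29, write 30  <RAW R1: wait I4 write@20>
8) issue 27, read 31, done 32, write 33  <struct: INT busy until I6 writes@26 / RAW R6: wait I7 write@30>

cycle = 22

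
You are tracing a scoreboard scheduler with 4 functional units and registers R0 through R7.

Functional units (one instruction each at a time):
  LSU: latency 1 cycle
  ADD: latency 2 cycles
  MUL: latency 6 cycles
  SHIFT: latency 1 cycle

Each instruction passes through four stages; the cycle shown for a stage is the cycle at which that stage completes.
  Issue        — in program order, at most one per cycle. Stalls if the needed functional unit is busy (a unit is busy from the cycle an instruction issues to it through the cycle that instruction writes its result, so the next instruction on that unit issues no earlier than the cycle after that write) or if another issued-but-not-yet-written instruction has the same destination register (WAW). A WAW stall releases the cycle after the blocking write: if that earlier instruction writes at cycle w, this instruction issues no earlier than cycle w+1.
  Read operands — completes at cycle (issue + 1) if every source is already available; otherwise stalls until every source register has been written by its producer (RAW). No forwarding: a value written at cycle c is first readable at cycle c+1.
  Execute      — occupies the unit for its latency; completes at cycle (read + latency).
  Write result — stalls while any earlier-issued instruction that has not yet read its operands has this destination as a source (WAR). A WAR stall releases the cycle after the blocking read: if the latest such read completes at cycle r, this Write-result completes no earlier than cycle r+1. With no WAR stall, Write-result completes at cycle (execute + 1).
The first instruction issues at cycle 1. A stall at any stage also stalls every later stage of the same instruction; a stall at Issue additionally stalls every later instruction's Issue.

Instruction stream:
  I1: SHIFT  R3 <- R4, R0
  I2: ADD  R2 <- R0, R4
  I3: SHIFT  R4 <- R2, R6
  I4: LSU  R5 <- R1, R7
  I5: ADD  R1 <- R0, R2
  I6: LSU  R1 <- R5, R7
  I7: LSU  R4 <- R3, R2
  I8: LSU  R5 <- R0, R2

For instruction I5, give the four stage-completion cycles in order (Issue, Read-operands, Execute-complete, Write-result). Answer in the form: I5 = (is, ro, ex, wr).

c1: I1 issues→SHIFT
c2: I1 reads, I2 issues→ADD
c3: I1 exec-done, I2 reads
c4: I1 writes R3
c5: I2 exec-done, I3 issues→SHIFT
c6: I2 writes R2, I4 issues→LSU
c7: I3 reads, I4 reads, I5 issues→ADD
c8: I3 exec-done, I4 exec-done, I5 reads
c9: I3 writes R4, I4 writes R5
c10: I5 exec-done
c11: I5 writes R1
c12: I6 issues→LSU
c13: I6 reads
c14: I6 exec-done
c15: I6 writes R1
c16: I7 issues→LSU
c17: I7 reads
c18: I7 exec-done
c19: I7 writes R4
c20: I8 issues→LSU
c21: I8 reads
c22: I8 exec-done
c23: I8 writes R5

I5 = (7, 8, 10, 11)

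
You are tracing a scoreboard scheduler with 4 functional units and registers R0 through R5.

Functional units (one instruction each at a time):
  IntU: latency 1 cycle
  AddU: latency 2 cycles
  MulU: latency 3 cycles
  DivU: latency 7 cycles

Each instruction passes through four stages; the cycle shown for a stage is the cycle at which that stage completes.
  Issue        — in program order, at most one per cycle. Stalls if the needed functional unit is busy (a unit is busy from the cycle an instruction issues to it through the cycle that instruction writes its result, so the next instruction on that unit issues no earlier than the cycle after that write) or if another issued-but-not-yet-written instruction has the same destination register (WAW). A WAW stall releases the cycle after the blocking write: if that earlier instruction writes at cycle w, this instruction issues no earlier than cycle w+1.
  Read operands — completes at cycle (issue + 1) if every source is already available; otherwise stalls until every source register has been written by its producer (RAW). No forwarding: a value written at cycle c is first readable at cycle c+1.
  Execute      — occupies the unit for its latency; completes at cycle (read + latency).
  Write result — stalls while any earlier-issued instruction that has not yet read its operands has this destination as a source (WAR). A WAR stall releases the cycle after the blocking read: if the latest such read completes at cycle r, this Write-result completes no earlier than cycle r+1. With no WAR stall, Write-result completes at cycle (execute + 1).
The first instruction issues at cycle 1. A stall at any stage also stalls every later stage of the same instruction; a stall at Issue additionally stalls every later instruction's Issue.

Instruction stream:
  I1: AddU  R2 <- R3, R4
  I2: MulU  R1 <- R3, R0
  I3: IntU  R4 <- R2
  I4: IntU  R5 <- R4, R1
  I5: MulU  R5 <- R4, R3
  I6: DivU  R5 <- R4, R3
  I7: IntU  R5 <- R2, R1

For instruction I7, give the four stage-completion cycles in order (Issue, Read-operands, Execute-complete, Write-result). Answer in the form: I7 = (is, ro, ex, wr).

I7 = (29, 30, 31, 32)

  I1 | 1 | 2 | 4 | 5
  I2 | 2 | 3 | 6 | 7
  I3 | 3 | 6 | 7 | 8   RAW R2: wait I1 write@5
  I4 | 9 | 10 | 11 | 12   struct: IntU busy until I3 writes@8
  I5 | 13 | 14 | 17 | 18   WAW R5: wait I4 write@12
  I6 | 19 | 20 | 27 | 28   WAW R5: wait I5 write@18
  I7 | 29 | 30 | 31 | 32   WAW R5: wait I6 write@28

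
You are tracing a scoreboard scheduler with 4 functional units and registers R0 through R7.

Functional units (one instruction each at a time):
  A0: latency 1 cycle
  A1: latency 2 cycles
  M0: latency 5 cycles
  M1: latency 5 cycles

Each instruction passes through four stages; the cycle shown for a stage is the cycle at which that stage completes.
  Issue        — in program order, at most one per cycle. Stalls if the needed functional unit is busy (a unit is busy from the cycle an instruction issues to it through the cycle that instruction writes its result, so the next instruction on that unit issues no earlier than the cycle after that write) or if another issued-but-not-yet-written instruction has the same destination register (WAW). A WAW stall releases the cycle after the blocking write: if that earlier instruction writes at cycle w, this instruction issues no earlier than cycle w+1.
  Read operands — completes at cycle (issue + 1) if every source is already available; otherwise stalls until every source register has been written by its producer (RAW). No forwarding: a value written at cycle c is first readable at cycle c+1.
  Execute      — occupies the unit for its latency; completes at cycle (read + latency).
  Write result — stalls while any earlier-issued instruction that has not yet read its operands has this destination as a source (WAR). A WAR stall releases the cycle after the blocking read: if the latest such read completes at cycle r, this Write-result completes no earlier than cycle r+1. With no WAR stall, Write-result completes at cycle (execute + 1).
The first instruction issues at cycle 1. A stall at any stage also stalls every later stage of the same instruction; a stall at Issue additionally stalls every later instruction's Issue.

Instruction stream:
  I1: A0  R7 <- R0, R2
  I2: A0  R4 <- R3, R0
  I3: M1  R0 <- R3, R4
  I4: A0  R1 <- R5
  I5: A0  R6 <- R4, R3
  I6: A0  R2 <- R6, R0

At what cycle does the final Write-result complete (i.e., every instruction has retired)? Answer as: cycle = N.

I1  is:1  ro:2  ex:3  wr:4
I2  is:5  ro:6  ex:7  wr:8  — struct: A0 busy until I1 writes@4
I3  is:6  ro:9  ex:14  wr:15  — RAW R4: wait I2 write@8
I4  is:9  ro:10  ex:11  wr:12  — struct: A0 busy until I2 writes@8
I5  is:13  ro:14  ex:15  wr:16  — struct: A0 busy until I4 writes@12
I6  is:17  ro:18  ex:19  wr:20  — struct: A0 busy until I5 writes@16

cycle = 20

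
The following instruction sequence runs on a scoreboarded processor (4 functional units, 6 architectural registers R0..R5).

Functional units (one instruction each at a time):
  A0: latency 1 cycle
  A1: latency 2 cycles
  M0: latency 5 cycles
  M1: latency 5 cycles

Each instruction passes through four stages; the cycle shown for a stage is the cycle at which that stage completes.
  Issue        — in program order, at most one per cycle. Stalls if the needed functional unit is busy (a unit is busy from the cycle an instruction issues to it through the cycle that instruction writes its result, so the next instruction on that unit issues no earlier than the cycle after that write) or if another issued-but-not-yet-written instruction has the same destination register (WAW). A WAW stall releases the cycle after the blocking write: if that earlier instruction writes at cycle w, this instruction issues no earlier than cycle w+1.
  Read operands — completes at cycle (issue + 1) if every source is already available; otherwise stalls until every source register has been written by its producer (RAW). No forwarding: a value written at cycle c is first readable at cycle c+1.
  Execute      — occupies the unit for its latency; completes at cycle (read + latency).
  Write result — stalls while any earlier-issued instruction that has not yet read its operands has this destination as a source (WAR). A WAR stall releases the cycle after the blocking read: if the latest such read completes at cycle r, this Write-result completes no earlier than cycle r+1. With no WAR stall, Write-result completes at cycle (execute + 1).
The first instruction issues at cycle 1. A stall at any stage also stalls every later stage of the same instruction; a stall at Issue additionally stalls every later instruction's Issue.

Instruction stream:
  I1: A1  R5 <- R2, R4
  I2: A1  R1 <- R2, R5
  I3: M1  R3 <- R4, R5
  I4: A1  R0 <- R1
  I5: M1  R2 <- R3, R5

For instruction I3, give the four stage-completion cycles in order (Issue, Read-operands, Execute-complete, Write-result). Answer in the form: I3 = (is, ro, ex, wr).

I3 = (7, 8, 13, 14)

I1  is:1  ro:2  ex:4  wr:5
I2  is:6  ro:7  ex:9  wr:10  — struct: A1 busy until I1 writes@5
I3  is:7  ro:8  ex:13  wr:14
I4  is:11  ro:12  ex:14  wr:15  — struct: A1 busy until I2 writes@10
I5  is:15  ro:16  ex:21  wr:22  — struct: M1 busy until I3 writes@14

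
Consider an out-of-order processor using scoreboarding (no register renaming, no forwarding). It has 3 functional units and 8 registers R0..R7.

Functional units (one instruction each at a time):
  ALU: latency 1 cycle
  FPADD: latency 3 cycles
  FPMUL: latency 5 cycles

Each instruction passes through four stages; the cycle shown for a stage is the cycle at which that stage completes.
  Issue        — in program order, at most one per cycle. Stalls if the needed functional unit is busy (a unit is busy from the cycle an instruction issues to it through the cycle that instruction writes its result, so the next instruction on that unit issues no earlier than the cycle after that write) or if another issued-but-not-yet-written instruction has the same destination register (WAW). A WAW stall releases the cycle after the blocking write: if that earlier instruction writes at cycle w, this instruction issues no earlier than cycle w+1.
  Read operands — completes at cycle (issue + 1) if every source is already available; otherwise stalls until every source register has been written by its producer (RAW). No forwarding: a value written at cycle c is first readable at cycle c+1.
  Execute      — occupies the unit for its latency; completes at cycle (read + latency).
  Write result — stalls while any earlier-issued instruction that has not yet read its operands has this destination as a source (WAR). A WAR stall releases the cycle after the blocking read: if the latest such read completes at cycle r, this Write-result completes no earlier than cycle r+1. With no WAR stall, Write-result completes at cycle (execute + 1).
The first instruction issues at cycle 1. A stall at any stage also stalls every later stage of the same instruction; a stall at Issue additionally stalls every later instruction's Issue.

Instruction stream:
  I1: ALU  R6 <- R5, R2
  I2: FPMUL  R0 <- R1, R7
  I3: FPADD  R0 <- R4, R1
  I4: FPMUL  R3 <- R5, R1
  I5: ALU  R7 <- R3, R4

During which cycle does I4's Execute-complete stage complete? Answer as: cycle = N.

I1: IS=1 RO=2 EX=3 WR=4
I2: IS=2 RO=3 EX=8 WR=9
I3: IS=10 RO=11 EX=14 WR=15  [WAW R0: wait I2 write@9]
I4: IS=11 RO=12 EX=17 WR=18
I5: IS=12 RO=19 EX=20 WR=21  [RAW R3: wait I4 write@18]

cycle = 17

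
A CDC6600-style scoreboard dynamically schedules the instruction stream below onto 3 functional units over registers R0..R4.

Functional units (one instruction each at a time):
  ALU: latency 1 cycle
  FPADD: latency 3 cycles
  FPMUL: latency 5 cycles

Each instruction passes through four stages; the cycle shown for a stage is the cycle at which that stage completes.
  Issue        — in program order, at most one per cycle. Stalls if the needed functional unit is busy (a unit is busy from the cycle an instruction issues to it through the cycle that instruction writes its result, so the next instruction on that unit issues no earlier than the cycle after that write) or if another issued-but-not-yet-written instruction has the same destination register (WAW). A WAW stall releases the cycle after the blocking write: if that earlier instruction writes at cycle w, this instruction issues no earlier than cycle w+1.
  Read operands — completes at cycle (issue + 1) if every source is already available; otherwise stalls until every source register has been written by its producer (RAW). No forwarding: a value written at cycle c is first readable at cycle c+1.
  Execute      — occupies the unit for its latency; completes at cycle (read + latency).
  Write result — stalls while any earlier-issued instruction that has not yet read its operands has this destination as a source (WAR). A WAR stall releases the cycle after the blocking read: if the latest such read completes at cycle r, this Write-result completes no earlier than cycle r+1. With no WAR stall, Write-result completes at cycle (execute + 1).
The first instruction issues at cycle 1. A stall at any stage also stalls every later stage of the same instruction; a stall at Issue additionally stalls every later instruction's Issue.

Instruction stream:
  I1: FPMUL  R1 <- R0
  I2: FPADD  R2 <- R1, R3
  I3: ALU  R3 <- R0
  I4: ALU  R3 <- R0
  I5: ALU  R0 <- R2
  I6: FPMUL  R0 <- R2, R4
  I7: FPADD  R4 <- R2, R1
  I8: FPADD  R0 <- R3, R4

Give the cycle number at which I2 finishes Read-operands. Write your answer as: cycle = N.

cycle = 9

[I1] 1/2/7/8
[I2] 2/9/12/13  (RAW R1: wait I1 write@8)
[I3] 3/4/5/10  (WAR R3: wait I2 read@9)
[I4] 11/12/13/14  (struct: ALU busy until I3 writes@10)
[I5] 15/16/17/18  (struct: ALU busy until I4 writes@14)
[I6] 19/20/25/26  (WAW R0: wait I5 write@18)
[I7] 20/21/24/25
[I8] 27/28/31/32  (WAW R0: wait I6 write@26)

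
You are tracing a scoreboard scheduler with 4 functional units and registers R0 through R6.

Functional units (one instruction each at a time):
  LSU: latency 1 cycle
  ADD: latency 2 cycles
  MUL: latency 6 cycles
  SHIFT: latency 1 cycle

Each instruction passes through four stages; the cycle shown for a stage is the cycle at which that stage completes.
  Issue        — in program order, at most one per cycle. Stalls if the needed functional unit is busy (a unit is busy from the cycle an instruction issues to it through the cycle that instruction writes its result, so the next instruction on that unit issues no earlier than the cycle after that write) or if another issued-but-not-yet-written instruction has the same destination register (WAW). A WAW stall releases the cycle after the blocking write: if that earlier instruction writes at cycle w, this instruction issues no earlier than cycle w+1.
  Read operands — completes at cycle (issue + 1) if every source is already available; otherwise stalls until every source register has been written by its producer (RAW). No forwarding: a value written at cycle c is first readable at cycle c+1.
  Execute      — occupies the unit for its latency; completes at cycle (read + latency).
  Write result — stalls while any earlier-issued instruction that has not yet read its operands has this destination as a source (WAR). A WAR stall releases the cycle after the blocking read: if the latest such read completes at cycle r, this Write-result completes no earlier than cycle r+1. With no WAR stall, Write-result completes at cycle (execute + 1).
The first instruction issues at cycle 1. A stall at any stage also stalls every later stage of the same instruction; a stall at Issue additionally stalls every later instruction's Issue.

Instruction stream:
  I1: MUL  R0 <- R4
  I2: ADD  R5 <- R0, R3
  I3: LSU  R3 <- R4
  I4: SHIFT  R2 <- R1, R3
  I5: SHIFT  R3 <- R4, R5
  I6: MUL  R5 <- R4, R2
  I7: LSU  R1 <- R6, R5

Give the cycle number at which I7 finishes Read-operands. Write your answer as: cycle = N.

cycle = 25

[1] I1 dispatched to MUL
[2] I1 operands ready; I2 dispatched to ADD
[3] I3 dispatched to LSU
[4] I3 operands ready; I4 dispatched to SHIFT
[5] I3 complete
[8] I1 complete
[9] R0←I1
[10] I2 operands ready
[11] R3←I3
[12] I2 complete; I4 operands ready
[13] R5←I2; I4 complete
[14] R2←I4
[15] I5 dispatched to SHIFT
[16] I5 operands ready; I6 dispatched to MUL
[17] I5 complete; I6 operands ready; I7 dispatched to LSU
[18] R3←I5
[23] I6 complete
[24] R5←I6
[25] I7 operands ready
[26] I7 complete
[27] R1←I7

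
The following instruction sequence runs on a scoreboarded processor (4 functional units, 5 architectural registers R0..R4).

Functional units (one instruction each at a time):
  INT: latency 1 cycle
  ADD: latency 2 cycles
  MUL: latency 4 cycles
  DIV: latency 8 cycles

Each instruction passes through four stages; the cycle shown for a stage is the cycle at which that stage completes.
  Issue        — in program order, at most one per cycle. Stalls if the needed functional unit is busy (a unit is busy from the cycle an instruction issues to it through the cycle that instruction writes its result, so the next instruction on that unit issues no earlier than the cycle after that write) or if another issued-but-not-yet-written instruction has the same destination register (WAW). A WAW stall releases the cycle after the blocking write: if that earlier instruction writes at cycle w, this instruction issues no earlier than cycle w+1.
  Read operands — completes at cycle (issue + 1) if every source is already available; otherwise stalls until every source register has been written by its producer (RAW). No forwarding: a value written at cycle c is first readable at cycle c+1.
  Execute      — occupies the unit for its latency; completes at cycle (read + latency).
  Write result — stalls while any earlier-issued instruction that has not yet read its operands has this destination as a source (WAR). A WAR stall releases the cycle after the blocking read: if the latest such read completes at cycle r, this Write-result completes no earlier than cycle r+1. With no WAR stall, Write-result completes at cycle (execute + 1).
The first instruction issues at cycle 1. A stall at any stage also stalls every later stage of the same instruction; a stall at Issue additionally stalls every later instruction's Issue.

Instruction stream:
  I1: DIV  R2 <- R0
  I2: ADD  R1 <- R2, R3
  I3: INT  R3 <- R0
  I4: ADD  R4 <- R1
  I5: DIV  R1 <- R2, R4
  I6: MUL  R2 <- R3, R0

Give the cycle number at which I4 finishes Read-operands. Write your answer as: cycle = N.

[1] I1 dispatched to DIV
[2] I1 operands ready · I2 dispatched to ADD
[3] I3 dispatched to INT
[4] I3 operands ready
[5] I3 complete
[10] I1 complete
[11] R2←I1
[12] I2 operands ready
[13] R3←I3
[14] I2 complete
[15] R1←I2
[16] I4 dispatched to ADD
[17] I4 operands ready · I5 dispatched to DIV
[18] I6 dispatched to MUL
[19] I4 complete · I6 operands ready
[20] R4←I4
[21] I5 operands ready
[23] I6 complete
[24] R2←I6
[29] I5 complete
[30] R1←I5

cycle = 17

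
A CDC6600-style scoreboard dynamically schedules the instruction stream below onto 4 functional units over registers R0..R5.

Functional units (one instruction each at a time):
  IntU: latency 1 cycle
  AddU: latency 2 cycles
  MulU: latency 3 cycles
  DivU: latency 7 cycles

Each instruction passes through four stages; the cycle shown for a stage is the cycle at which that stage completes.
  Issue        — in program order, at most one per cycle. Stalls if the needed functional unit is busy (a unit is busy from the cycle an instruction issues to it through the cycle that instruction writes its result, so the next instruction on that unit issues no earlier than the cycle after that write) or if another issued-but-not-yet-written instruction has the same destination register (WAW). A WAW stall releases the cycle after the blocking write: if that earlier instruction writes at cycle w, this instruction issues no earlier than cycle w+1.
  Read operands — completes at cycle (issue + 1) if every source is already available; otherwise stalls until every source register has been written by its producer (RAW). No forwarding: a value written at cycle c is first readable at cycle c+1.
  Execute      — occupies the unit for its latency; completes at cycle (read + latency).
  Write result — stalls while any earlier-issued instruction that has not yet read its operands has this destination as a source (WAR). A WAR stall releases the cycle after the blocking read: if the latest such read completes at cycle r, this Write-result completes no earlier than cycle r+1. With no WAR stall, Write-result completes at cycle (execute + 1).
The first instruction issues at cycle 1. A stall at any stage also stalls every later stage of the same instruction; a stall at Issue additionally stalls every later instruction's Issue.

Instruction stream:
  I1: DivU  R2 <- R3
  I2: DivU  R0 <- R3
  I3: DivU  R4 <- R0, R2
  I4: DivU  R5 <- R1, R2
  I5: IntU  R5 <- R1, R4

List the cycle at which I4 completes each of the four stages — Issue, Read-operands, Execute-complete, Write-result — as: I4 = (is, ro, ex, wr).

[1] issue I1 (DivU)
[2] I1 read-ops
[9] I1 finished on DivU
[10] I1→R2
[11] issue I2 (DivU)
[12] I2 read-ops
[19] I2 finished on DivU
[20] I2→R0
[21] issue I3 (DivU)
[22] I3 read-ops
[29] I3 finished on DivU
[30] I3→R4
[31] issue I4 (DivU)
[32] I4 read-ops
[39] I4 finished on DivU
[40] I4→R5
[41] issue I5 (IntU)
[42] I5 read-ops
[43] I5 finished on IntU
[44] I5→R5

I4 = (31, 32, 39, 40)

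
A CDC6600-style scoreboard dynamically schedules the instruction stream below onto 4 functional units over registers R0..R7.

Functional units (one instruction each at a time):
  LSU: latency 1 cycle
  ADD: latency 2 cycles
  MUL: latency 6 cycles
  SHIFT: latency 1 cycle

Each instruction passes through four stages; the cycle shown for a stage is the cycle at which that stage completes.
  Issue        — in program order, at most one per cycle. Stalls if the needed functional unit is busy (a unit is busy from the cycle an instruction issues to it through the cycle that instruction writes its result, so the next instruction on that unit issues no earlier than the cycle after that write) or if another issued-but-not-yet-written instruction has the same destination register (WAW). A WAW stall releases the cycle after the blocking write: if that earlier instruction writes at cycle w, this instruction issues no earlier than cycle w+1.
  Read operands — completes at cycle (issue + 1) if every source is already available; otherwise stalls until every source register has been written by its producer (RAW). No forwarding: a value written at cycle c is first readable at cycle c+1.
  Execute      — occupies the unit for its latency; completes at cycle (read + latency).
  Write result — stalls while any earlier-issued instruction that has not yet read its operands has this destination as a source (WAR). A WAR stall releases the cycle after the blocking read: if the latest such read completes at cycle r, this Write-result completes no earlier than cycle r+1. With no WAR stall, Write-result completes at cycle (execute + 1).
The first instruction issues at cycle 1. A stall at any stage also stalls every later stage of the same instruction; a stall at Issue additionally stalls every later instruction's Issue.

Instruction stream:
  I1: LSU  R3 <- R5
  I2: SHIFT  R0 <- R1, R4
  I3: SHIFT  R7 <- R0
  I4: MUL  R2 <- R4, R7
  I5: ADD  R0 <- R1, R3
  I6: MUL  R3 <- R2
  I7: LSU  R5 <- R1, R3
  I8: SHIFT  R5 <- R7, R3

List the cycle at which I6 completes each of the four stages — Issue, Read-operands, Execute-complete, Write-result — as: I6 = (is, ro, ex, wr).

I6 = (18, 19, 25, 26)

c1: I1 dispatched to LSU
c2: I1 operands ready · I2 dispatched to SHIFT
c3: I1 complete · I2 operands ready
c4: R3←I1 · I2 complete
c5: R0←I2
c6: I3 dispatched to SHIFT
c7: I3 operands ready · I4 dispatched to MUL
c8: I3 complete · I5 dispatched to ADD
c9: R7←I3 · I5 operands ready
c10: I4 operands ready
c11: I5 complete
c12: R0←I5
c16: I4 complete
c17: R2←I4
c18: I6 dispatched to MUL
c19: I6 operands ready · I7 dispatched to LSU
c25: I6 complete
c26: R3←I6
c27: I7 operands ready
c28: I7 complete
c29: R5←I7
c30: I8 dispatched to SHIFT
c31: I8 operands ready
c32: I8 complete
c33: R5←I8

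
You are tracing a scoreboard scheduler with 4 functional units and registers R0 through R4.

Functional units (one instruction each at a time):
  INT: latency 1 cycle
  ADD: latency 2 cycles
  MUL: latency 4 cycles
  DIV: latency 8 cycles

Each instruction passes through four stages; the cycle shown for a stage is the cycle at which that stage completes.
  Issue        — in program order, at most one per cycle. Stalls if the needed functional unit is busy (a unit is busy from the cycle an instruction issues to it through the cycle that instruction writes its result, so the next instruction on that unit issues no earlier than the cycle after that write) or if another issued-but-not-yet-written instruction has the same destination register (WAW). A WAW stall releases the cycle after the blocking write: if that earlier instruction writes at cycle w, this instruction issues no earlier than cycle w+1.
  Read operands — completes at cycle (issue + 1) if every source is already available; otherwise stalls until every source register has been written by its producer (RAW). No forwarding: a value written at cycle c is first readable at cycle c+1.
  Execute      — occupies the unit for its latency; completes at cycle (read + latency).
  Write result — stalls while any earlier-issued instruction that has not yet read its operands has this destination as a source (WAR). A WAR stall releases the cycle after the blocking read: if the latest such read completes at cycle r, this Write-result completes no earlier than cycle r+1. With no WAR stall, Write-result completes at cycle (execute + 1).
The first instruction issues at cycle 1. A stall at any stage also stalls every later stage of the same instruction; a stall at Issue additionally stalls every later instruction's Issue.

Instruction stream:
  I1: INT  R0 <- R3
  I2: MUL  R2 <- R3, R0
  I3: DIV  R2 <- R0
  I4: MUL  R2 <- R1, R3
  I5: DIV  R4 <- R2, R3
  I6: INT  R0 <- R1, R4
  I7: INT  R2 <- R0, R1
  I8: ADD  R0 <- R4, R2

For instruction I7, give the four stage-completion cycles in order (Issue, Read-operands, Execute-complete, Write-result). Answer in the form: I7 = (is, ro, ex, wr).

I7 = (42, 43, 44, 45)

cycle 1: I1→INT
cycle 2: I1 RO | I2→MUL
cycle 3: I1 EX
cycle 4: I1 WR R0
cycle 5: I2 RO
cycle 9: I2 EX
cycle 10: I2 WR R2
cycle 11: I3→DIV
cycle 12: I3 RO
cycle 20: I3 EX
cycle 21: I3 WR R2
cycle 22: I4→MUL
cycle 23: I4 RO | I5→DIV
cycle 24: I6→INT
cycle 27: I4 EX
cycle 28: I4 WR R2
cycle 29: I5 RO
cycle 37: I5 EX
cycle 38: I5 WR R4
cycle 39: I6 RO
cycle 40: I6 EX
cycle 41: I6 WR R0
cycle 42: I7→INT
cycle 43: I7 RO | I8→ADD
cycle 44: I7 EX
cycle 45: I7 WR R2
cycle 46: I8 RO
cycle 48: I8 EX
cycle 49: I8 WR R0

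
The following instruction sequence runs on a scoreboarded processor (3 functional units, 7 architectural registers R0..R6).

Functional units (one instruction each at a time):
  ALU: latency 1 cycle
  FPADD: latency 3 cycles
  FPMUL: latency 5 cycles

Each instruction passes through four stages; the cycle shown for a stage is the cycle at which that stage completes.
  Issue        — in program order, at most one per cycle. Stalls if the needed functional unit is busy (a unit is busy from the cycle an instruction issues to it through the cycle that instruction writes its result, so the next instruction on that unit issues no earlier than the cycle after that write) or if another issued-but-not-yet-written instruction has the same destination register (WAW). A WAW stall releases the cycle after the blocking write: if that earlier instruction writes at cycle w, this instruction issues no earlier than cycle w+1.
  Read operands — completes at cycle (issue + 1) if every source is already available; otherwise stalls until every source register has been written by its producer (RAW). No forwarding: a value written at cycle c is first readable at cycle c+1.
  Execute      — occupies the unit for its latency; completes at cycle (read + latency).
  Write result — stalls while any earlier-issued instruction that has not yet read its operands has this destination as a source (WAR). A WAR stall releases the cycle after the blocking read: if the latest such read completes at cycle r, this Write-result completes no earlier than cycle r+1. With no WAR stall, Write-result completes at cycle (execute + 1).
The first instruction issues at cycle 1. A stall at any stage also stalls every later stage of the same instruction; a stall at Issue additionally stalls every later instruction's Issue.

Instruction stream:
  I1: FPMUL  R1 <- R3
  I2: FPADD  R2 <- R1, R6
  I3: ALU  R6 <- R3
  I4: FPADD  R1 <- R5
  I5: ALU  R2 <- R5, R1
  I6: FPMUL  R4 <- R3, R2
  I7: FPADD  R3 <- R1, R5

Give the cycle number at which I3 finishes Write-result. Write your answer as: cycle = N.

cycle = 10

I1 -> (1, 2, 7, 8)
I2 -> (2, 9, 12, 13)  // RAW R1: wait I1 write@8
I3 -> (3, 4, 5, 10)  // WAR R6: wait I2 read@9
I4 -> (14, 15, 18, 19)  // struct: FPADD busy until I2 writes@13
I5 -> (15, 20, 21, 22)  // RAW R1: wait I4 write@19
I6 -> (16, 23, 28, 29)  // RAW R2: wait I5 write@22
I7 -> (20, 21, 24, 25)  // struct: FPADD busy until I4 writes@19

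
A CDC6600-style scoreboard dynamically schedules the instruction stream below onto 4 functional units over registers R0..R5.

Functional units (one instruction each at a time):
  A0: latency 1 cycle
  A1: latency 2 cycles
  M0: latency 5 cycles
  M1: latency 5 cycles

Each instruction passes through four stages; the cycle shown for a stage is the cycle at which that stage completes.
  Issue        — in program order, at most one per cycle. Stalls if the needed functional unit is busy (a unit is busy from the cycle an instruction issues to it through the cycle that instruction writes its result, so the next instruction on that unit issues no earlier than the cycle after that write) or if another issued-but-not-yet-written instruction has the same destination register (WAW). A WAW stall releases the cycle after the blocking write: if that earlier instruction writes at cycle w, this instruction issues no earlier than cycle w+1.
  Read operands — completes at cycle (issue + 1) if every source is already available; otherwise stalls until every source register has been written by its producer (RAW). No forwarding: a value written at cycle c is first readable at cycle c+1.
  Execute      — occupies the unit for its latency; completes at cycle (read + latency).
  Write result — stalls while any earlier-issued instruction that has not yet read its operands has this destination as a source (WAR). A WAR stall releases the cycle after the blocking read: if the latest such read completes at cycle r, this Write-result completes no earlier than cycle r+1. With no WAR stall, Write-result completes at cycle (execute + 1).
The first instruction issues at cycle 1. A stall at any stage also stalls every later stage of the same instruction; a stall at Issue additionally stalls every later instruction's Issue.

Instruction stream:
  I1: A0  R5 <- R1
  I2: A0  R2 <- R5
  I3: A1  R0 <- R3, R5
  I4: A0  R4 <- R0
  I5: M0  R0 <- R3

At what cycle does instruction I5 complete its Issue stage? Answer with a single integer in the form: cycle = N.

t=1  I1 issues→A0
t=2  I1 reads
t=3  I1 exec-done
t=4  I1 writes R5
t=5  I2 issues→A0
t=6  I2 reads · I3 issues→A1
t=7  I2 exec-done · I3 reads
t=8  I2 writes R2
t=9  I3 exec-done · I4 issues→A0
t=10  I3 writes R0
t=11  I4 reads · I5 issues→M0
t=12  I4 exec-done · I5 reads
t=13  I4 writes R4
t=17  I5 exec-done
t=18  I5 writes R0

cycle = 11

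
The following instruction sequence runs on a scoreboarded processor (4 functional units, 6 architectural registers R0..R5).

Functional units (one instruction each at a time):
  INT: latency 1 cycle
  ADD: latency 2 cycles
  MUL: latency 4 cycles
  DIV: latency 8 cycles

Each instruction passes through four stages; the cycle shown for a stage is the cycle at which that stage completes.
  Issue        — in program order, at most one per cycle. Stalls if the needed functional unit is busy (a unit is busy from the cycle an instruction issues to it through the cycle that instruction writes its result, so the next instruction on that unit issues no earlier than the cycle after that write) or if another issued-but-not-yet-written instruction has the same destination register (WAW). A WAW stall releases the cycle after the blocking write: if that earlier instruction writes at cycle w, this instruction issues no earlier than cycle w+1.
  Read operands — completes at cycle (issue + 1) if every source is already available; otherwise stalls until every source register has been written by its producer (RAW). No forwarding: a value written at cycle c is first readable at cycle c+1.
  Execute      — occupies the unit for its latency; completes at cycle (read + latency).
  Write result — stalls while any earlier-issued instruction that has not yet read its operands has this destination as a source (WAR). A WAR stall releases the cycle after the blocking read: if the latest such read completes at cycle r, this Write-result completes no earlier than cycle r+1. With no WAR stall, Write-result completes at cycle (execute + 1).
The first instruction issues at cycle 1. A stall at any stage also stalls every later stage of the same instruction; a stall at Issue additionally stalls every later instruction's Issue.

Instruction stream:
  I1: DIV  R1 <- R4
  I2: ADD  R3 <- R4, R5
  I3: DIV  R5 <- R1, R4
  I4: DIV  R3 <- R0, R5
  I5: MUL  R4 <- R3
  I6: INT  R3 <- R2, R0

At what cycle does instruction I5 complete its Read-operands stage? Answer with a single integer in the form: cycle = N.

t=1  I1 dispatched to DIV
t=2  I1 operands ready | I2 dispatched to ADD
t=3  I2 operands ready
t=5  I2 complete
t=6  R3←I2
t=10  I1 complete
t=11  R1←I1
t=12  I3 dispatched to DIV
t=13  I3 operands ready
t=21  I3 complete
t=22  R5←I3
t=23  I4 dispatched to DIV
t=24  I4 operands ready | I5 dispatched to MUL
t=32  I4 complete
t=33  R3←I4
t=34  I5 operands ready | I6 dispatched to INT
t=35  I6 operands ready
t=36  I6 complete
t=37  R3←I6
t=38  I5 complete
t=39  R4←I5

cycle = 34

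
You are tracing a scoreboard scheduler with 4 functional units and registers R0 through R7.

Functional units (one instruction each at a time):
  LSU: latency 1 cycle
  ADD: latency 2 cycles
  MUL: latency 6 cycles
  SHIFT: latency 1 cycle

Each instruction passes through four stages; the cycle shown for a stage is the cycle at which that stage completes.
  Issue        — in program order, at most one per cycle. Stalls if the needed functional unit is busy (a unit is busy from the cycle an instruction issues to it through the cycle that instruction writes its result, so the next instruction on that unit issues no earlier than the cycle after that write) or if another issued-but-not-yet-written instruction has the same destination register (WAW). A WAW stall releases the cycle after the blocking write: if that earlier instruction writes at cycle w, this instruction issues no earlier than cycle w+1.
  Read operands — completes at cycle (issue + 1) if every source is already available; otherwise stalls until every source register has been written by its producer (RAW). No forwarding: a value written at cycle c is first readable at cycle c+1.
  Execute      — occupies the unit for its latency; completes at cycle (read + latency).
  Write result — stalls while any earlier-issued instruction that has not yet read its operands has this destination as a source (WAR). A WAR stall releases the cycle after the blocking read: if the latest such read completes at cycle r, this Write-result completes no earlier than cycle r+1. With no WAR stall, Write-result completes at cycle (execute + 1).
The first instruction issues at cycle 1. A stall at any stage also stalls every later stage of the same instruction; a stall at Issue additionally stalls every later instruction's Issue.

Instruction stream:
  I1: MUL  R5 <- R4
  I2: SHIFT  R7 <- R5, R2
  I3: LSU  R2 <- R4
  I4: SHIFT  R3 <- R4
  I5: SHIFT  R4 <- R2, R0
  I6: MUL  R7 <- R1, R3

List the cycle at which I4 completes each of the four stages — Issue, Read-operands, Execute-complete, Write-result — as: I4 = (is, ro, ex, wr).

I4 = (13, 14, 15, 16)

cycle 1: I1 issues→MUL
cycle 2: I1 reads | I2 issues→SHIFT
cycle 3: I3 issues→LSU
cycle 4: I3 reads
cycle 5: I3 exec-done
cycle 8: I1 exec-done
cycle 9: I1 writes R5
cycle 10: I2 reads
cycle 11: I2 exec-done | I3 writes R2
cycle 12: I2 writes R7
cycle 13: I4 issues→SHIFT
cycle 14: I4 reads
cycle 15: I4 exec-done
cycle 16: I4 writes R3
cycle 17: I5 issues→SHIFT
cycle 18: I5 reads | I6 issues→MUL
cycle 19: I5 exec-done | I6 reads
cycle 20: I5 writes R4
cycle 25: I6 exec-done
cycle 26: I6 writes R7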